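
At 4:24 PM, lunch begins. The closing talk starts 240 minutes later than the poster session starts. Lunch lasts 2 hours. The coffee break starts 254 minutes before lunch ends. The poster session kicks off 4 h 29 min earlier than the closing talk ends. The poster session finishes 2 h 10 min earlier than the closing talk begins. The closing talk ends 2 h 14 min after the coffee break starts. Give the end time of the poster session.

1:45 PM

Lunch ends at 4:24 PM + 120 min = 6:24 PM.
The coffee break starts at 6:24 PM − 254 min = 2:10 PM.
The closing talk ends at 2:10 PM + 134 min = 4:24 PM.
The poster session starts at 4:24 PM − 269 min = 11:55 AM.
The closing talk starts at 11:55 AM + 240 min = 3:55 PM.
The poster session ends at 3:55 PM − 130 min = 1:45 PM.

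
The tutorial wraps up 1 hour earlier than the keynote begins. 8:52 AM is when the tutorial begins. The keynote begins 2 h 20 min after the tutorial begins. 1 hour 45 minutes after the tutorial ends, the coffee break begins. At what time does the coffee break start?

11:57 AM

The keynote starts at 8:52 AM + 140 min = 11:12 AM.
The tutorial ends at 11:12 AM − 60 min = 10:12 AM.
The coffee break starts at 10:12 AM + 105 min = 11:57 AM.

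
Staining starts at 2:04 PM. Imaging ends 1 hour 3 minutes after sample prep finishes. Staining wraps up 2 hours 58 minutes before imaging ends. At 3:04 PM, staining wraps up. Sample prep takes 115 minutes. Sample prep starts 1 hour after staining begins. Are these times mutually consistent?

Yes

Sample prep starts at 2:04 PM + 60 min = 3:04 PM.
Sample prep ends at 3:04 PM + 115 min = 4:59 PM.
Imaging ends at 4:59 PM + 63 min = 6:02 PM.
Staining ends at 6:02 PM − 178 min = 3:04 PM.
That matches the stated 3:04 PM, so the schedule is consistent.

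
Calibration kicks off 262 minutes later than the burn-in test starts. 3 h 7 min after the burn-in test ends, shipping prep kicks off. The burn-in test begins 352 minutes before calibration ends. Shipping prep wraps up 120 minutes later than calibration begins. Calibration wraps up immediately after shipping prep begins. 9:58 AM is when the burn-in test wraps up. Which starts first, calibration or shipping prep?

Shipping prep starts at 9:58 AM + 187 min = 1:05 PM.
So calibration ends at 1:05 PM.
The burn-in test starts at 1:05 PM − 352 min = 7:13 AM.
Calibration starts at 7:13 AM + 262 min = 11:35 AM.
Calibration starts at 11:35 AM and shipping prep starts at 1:05 PM, so calibration is first.

calibration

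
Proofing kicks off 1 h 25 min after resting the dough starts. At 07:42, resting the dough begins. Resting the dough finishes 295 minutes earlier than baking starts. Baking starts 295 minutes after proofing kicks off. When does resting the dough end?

09:07

Proofing starts at 07:42 + 85 min = 09:07.
Baking starts at 09:07 + 295 min = 14:02.
Resting the dough ends at 14:02 − 295 min = 09:07.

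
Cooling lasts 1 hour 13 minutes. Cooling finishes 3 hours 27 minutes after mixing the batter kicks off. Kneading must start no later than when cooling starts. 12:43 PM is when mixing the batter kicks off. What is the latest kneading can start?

2:57 PM

Cooling ends at 12:43 PM + 207 min = 4:10 PM.
Cooling starts at 4:10 PM − 73 min = 2:57 PM.
Kneading is bounded by cooling, so the latest it can start is 2:57 PM.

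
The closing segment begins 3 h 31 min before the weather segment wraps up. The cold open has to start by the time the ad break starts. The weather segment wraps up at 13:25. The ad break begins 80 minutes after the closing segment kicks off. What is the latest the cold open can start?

11:14

The closing segment starts at 13:25 − 211 min = 09:54.
The ad break starts at 09:54 + 80 min = 11:14.
The cold open is bounded by the ad break, so the latest it can start is 11:14.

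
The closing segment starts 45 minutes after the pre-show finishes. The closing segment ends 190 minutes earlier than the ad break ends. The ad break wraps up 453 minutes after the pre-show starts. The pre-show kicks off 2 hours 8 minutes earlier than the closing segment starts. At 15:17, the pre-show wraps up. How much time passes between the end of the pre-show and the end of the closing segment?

The closing segment starts at 15:17 + 45 min = 16:02.
The pre-show starts at 16:02 − 128 min = 13:54.
The ad break ends at 13:54 + 453 min = 21:27.
The closing segment ends at 21:27 − 190 min = 18:17.
From 15:17 to 18:17 is 3 hours.

3 hours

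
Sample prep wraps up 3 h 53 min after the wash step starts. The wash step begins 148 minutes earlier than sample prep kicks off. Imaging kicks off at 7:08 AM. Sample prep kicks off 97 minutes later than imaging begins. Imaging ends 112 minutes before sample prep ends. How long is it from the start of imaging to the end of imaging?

1 h 10 min

Sample prep starts at 7:08 AM + 97 min = 8:45 AM.
The wash step starts at 8:45 AM − 148 min = 6:17 AM.
Sample prep ends at 6:17 AM + 233 min = 10:10 AM.
Imaging ends at 10:10 AM − 112 min = 8:18 AM.
From 7:08 AM to 8:18 AM is 1 h 10 min.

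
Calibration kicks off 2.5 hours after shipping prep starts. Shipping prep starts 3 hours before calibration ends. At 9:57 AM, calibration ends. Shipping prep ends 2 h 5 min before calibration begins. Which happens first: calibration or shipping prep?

Shipping prep starts at 9:57 AM − 180 min = 6:57 AM.
Calibration starts at 6:57 AM + 150 min = 9:27 AM.
Calibration starts at 9:27 AM and shipping prep starts at 6:57 AM, so shipping prep is first.

shipping prep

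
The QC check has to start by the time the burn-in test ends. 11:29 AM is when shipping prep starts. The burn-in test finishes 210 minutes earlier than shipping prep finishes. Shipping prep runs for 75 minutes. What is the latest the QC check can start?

9:14 AM

Shipping prep ends at 11:29 AM + 75 min = 12:44 PM.
The burn-in test ends at 12:44 PM − 210 min = 9:14 AM.
The QC check is bounded by the burn-in test, so the latest it can start is 9:14 AM.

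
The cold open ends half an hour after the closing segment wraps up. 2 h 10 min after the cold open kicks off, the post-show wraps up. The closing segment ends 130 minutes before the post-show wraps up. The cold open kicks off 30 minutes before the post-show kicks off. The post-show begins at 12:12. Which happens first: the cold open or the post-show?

The cold open starts at 12:12 − 30 min = 11:42.
The cold open starts at 11:42 and the post-show starts at 12:12, so the cold open is first.

the cold open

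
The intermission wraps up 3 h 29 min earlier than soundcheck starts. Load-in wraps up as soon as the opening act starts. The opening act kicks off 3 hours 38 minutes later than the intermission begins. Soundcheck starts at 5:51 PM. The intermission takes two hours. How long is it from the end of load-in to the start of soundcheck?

1 hour 51 minutes

The intermission ends at 5:51 PM − 209 min = 2:22 PM.
The intermission starts at 2:22 PM − 120 min = 12:22 PM.
The opening act starts at 12:22 PM + 218 min = 4:00 PM.
So load-in ends at 4:00 PM.
From 4:00 PM to 5:51 PM is 1 hour 51 minutes.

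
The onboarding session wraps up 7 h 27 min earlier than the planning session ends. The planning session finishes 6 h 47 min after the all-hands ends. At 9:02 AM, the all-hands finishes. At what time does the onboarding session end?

8:22 AM

The planning session ends at 9:02 AM + 407 min = 3:49 PM.
The onboarding session ends at 3:49 PM − 447 min = 8:22 AM.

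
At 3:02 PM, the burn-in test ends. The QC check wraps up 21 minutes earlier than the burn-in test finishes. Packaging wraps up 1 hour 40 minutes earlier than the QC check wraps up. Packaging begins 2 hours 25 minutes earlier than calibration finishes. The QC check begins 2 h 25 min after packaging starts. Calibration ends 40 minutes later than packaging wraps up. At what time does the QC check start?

The QC check ends at 3:02 PM − 21 min = 2:41 PM.
Packaging ends at 2:41 PM − 100 min = 1:01 PM.
Calibration ends at 1:01 PM + 40 min = 1:41 PM.
Packaging starts at 1:41 PM − 145 min = 11:16 AM.
The QC check starts at 11:16 AM + 145 min = 1:41 PM.

1:41 PM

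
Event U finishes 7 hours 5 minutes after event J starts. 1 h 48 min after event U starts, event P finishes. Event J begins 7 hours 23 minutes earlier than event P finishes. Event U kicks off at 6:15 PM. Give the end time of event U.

Event P ends at 6:15 PM + 108 min = 8:03 PM.
Event J starts at 8:03 PM − 443 min = 12:40 PM.
Event U ends at 12:40 PM + 425 min = 7:45 PM.

7:45 PM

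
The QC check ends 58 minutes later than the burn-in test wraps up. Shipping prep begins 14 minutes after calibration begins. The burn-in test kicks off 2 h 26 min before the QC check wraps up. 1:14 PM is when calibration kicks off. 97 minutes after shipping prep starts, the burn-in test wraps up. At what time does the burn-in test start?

Shipping prep starts at 1:14 PM + 14 min = 1:28 PM.
The burn-in test ends at 1:28 PM + 97 min = 3:05 PM.
The QC check ends at 3:05 PM + 58 min = 4:03 PM.
The burn-in test starts at 4:03 PM − 146 min = 1:37 PM.

1:37 PM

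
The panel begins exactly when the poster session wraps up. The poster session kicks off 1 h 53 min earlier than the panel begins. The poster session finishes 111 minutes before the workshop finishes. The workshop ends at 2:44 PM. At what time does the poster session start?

11:00 AM

The poster session ends at 2:44 PM − 111 min = 12:53 PM.
So the panel starts at 12:53 PM.
The poster session starts at 12:53 PM − 113 min = 11:00 AM.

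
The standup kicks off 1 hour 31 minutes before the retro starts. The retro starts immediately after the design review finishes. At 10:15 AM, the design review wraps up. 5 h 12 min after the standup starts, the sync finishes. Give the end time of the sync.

1:56 PM

The retro starts at 10:15 AM.
The standup starts at 10:15 AM − 91 min = 8:44 AM.
The sync ends at 8:44 AM + 312 min = 1:56 PM.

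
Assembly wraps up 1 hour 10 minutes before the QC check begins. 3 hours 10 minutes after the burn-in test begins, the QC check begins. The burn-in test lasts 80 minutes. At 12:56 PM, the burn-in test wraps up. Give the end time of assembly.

The burn-in test starts at 12:56 PM − 80 min = 11:36 AM.
The QC check starts at 11:36 AM + 190 min = 2:46 PM.
Assembly ends at 2:46 PM − 70 min = 1:36 PM.

1:36 PM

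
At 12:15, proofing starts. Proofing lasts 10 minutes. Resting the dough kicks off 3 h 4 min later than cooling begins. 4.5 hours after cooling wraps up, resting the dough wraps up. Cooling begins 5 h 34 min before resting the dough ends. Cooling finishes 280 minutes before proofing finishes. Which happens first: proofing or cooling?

cooling

Proofing ends at 12:15 + 10 min = 12:25.
Cooling ends at 12:25 − 280 min = 07:45.
Resting the dough ends at 07:45 + 270 min = 12:15.
Cooling starts at 12:15 − 334 min = 06:41.
Proofing starts at 12:15 and cooling starts at 06:41, so cooling is first.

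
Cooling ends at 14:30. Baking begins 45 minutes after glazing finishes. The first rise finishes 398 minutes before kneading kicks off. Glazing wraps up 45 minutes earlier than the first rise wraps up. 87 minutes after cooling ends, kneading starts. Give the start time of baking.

Kneading starts at 14:30 + 87 min = 15:57.
The first rise ends at 15:57 − 398 min = 09:19.
Glazing ends at 09:19 − 45 min = 08:34.
Baking starts at 08:34 + 45 min = 09:19.

09:19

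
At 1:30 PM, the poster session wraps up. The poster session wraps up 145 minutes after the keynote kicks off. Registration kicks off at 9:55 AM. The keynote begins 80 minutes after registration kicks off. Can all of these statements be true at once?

No

The keynote starts at 9:55 AM + 80 min = 11:15 AM.
The poster session ends at 11:15 AM + 145 min = 1:40 PM.
But the poster session is also said to end at 1:30 PM — a 10-minute conflict.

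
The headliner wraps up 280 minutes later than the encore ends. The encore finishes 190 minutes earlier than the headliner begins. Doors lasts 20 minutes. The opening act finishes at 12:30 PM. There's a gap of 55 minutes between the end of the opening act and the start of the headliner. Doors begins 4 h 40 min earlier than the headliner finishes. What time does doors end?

10:35 AM

The headliner starts at 12:30 PM + 55 min = 1:25 PM.
The encore ends at 1:25 PM − 190 min = 10:15 AM.
The headliner ends at 10:15 AM + 280 min = 2:55 PM.
Doors starts at 2:55 PM − 280 min = 10:15 AM.
Doors ends at 10:15 AM + 20 min = 10:35 AM.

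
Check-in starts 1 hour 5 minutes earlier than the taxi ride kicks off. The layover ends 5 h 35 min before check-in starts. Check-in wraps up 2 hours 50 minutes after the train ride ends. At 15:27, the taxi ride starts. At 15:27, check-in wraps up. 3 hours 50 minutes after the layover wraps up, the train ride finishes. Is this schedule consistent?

Yes

Check-in starts at 15:27 − 65 min = 14:22.
The layover ends at 14:22 − 335 min = 08:47.
The train ride ends at 08:47 + 230 min = 12:37.
Check-in ends at 12:37 + 170 min = 15:27.
That matches the stated 15:27, so the schedule is consistent.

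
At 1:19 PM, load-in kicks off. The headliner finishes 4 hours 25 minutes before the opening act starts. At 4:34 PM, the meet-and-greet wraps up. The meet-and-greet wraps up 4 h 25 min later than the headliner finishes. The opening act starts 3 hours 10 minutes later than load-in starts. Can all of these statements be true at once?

The opening act starts at 1:19 PM + 190 min = 4:29 PM.
The headliner ends at 4:29 PM − 265 min = 12:04 PM.
The meet-and-greet ends at 12:04 PM + 265 min = 4:29 PM.
But the meet-and-greet is also said to end at 4:34 PM — a 5-minute conflict.

No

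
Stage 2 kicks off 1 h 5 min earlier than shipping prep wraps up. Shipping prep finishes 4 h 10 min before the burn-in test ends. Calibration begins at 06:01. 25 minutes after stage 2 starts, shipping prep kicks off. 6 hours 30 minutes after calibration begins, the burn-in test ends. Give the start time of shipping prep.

The burn-in test ends at 06:01 + 390 min = 12:31.
Shipping prep ends at 12:31 − 250 min = 08:21.
Stage 2 starts at 08:21 − 65 min = 07:16.
Shipping prep starts at 07:16 + 25 min = 07:41.

07:41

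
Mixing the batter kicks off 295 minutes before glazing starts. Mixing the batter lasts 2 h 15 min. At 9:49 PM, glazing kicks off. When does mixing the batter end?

7:09 PM

Mixing the batter starts at 9:49 PM − 295 min = 4:54 PM.
Mixing the batter ends at 4:54 PM + 135 min = 7:09 PM.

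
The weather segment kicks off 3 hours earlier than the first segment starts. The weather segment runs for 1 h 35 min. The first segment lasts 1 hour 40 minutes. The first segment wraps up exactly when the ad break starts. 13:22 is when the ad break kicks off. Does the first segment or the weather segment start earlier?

the weather segment

The first segment ends at 13:22.
The first segment starts at 13:22 − 100 min = 11:42.
The weather segment starts at 11:42 − 180 min = 08:42.
The first segment starts at 11:42 and the weather segment starts at 08:42, so the weather segment is first.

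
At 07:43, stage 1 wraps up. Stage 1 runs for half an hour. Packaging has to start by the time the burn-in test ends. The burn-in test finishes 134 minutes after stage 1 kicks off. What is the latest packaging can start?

Stage 1 starts at 07:43 − 30 min = 07:13.
The burn-in test ends at 07:13 + 134 min = 09:27.
Packaging is bounded by the burn-in test, so the latest it can start is 09:27.

09:27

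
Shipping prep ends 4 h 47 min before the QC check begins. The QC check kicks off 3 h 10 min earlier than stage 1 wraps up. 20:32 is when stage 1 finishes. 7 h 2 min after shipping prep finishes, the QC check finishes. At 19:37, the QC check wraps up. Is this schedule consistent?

The QC check starts at 20:32 − 190 min = 17:22.
Shipping prep ends at 17:22 − 287 min = 12:35.
The QC check ends at 12:35 + 422 min = 19:37.
That matches the stated 19:37, so the schedule is consistent.

Yes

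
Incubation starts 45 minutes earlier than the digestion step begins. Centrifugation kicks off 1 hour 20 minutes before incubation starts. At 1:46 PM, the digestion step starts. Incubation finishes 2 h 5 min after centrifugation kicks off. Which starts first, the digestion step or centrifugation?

Incubation starts at 1:46 PM − 45 min = 1:01 PM.
Centrifugation starts at 1:01 PM − 80 min = 11:41 AM.
The digestion step starts at 1:46 PM and centrifugation starts at 11:41 AM, so centrifugation is first.

centrifugation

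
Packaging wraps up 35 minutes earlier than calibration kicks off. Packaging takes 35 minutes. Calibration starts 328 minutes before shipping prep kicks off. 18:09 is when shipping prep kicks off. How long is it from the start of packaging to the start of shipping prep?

Calibration starts at 18:09 − 328 min = 12:41.
Packaging ends at 12:41 − 35 min = 12:06.
Packaging starts at 12:06 − 35 min = 11:31.
From 11:31 to 18:09 is 6 h 38 min.

6 h 38 min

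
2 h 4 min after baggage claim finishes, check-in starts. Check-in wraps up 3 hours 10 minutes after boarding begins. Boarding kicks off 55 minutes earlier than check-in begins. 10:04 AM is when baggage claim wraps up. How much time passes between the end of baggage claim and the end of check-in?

4 h 19 min

Check-in starts at 10:04 AM + 124 min = 12:08 PM.
Boarding starts at 12:08 PM − 55 min = 11:13 AM.
Check-in ends at 11:13 AM + 190 min = 2:23 PM.
From 10:04 AM to 2:23 PM is 4 h 19 min.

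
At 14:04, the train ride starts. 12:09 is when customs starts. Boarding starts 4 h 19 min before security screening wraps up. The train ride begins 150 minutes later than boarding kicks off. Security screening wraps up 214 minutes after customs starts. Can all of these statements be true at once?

No

Security screening ends at 12:09 + 214 min = 15:43.
Boarding starts at 15:43 − 259 min = 11:24.
The train ride starts at 11:24 + 150 min = 13:54.
But the train ride is also said to start at 14:04 — a 10-minute conflict.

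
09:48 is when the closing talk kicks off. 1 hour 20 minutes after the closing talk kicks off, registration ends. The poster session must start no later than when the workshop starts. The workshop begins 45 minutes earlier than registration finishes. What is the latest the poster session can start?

Registration ends at 09:48 + 80 min = 11:08.
The workshop starts at 11:08 − 45 min = 10:23.
The poster session is bounded by the workshop, so the latest it can start is 10:23.

10:23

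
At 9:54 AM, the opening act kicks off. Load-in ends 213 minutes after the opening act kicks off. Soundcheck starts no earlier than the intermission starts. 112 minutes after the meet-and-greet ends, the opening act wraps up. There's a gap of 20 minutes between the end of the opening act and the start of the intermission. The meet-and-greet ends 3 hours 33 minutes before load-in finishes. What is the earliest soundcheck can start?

Load-in ends at 9:54 AM + 213 min = 1:27 PM.
The meet-and-greet ends at 1:27 PM − 213 min = 9:54 AM.
The opening act ends at 9:54 AM + 112 min = 11:46 AM.
The intermission starts at 11:46 AM + 20 min = 12:06 PM.
Soundcheck is bounded by the intermission, so the earliest it can start is 12:06 PM.

12:06 PM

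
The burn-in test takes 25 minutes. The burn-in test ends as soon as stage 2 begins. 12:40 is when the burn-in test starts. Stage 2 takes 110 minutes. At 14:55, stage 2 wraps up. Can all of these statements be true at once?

Stage 2 starts at 14:55 − 110 min = 13:05.
So the burn-in test ends at 13:05.
The burn-in test starts at 13:05 − 25 min = 12:40.
That matches the stated 12:40, so the schedule is consistent.

Yes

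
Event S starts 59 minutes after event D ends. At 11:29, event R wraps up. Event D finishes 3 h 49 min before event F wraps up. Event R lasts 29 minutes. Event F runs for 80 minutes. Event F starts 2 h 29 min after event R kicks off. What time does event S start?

11:59

Event R starts at 11:29 − 29 min = 11:00.
Event F starts at 11:00 + 149 min = 13:29.
Event F ends at 13:29 + 80 min = 14:49.
Event D ends at 14:49 − 229 min = 11:00.
Event S starts at 11:00 + 59 min = 11:59.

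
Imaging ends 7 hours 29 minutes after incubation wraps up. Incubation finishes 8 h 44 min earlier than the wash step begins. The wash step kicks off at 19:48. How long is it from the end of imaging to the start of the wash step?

Incubation ends at 19:48 − 524 min = 11:04.
Imaging ends at 11:04 + 449 min = 18:33.
From 18:33 to 19:48 is 1 hour 15 minutes.

1 hour 15 minutes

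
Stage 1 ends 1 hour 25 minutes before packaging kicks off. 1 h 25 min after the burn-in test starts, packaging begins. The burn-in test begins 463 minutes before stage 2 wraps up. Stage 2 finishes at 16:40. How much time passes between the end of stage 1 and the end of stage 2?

The burn-in test starts at 16:40 − 463 min = 08:57.
Packaging starts at 08:57 + 85 min = 10:22.
Stage 1 ends at 10:22 − 85 min = 08:57.
From 08:57 to 16:40 is 7 hours 43 minutes.

7 hours 43 minutes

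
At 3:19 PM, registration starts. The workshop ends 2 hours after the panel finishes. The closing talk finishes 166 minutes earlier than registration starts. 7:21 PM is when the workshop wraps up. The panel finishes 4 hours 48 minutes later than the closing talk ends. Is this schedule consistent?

Yes

The closing talk ends at 3:19 PM − 166 min = 12:33 PM.
The panel ends at 12:33 PM + 288 min = 5:21 PM.
The workshop ends at 5:21 PM + 120 min = 7:21 PM.
That matches the stated 7:21 PM, so the schedule is consistent.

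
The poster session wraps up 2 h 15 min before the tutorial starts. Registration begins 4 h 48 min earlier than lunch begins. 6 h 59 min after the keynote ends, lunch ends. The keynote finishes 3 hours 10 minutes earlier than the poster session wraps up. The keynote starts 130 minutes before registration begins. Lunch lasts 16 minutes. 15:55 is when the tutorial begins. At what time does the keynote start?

The poster session ends at 15:55 − 135 min = 13:40.
The keynote ends at 13:40 − 190 min = 10:30.
Lunch ends at 10:30 + 419 min = 17:29.
Lunch starts at 17:29 − 16 min = 17:13.
Registration starts at 17:13 − 288 min = 12:25.
The keynote starts at 12:25 − 130 min = 10:15.

10:15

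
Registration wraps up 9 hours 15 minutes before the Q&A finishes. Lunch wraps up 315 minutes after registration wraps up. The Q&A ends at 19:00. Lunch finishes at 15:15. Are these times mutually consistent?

No

Registration ends at 19:00 − 555 min = 09:45.
Lunch ends at 09:45 + 315 min = 15:00.
But lunch is also said to end at 15:15 — a 15-minute conflict.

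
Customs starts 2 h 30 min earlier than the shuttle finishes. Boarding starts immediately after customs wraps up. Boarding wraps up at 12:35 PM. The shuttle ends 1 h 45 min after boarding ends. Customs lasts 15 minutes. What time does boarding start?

The shuttle ends at 12:35 PM + 105 min = 2:20 PM.
Customs starts at 2:20 PM − 150 min = 11:50 AM.
Customs ends at 11:50 AM + 15 min = 12:05 PM.
So boarding starts at 12:05 PM.

12:05 PM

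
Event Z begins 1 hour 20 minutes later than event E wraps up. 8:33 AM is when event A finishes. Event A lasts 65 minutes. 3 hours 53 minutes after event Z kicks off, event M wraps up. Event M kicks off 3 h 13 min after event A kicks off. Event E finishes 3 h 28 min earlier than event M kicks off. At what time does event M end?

12:26 PM

Event A starts at 8:33 AM − 65 min = 7:28 AM.
Event M starts at 7:28 AM + 193 min = 10:41 AM.
Event E ends at 10:41 AM − 208 min = 7:13 AM.
Event Z starts at 7:13 AM + 80 min = 8:33 AM.
Event M ends at 8:33 AM + 233 min = 12:26 PM.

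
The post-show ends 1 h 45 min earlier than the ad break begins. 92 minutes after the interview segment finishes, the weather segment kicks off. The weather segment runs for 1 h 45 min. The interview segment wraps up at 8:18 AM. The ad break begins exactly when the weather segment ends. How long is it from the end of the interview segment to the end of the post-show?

The weather segment starts at 8:18 AM + 92 min = 9:50 AM.
The weather segment ends at 9:50 AM + 105 min = 11:35 AM.
So the ad break starts at 11:35 AM.
The post-show ends at 11:35 AM − 105 min = 9:50 AM.
From 8:18 AM to 9:50 AM is 1 h 32 min.

1 h 32 min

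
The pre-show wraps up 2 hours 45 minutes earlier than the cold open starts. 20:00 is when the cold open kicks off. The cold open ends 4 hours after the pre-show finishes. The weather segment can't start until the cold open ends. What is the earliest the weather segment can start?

The pre-show ends at 20:00 − 165 min = 17:15.
The cold open ends at 17:15 + 240 min = 21:15.
The weather segment is bounded by the cold open, so the earliest it can start is 21:15.

21:15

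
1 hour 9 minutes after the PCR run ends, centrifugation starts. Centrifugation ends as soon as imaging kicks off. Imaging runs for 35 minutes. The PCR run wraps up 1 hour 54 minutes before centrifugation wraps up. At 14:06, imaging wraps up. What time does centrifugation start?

Imaging starts at 14:06 − 35 min = 13:31.
So centrifugation ends at 13:31.
The PCR run ends at 13:31 − 114 min = 11:37.
Centrifugation starts at 11:37 + 69 min = 12:46.

12:46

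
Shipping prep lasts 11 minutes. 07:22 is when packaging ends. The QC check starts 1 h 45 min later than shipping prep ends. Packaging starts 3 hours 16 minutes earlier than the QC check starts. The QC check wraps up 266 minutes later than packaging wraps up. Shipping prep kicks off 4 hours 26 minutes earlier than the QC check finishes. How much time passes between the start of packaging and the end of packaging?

The QC check ends at 07:22 + 266 min = 11:48.
Shipping prep starts at 11:48 − 266 min = 07:22.
Shipping prep ends at 07:22 + 11 min = 07:33.
The QC check starts at 07:33 + 105 min = 09:18.
Packaging starts at 09:18 − 196 min = 06:02.
From 06:02 to 07:22 is 1 hour 20 minutes.

1 hour 20 minutes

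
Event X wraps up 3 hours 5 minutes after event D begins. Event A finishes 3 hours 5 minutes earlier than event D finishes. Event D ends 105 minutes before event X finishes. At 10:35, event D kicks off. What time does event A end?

Event X ends at 10:35 + 185 min = 13:40.
Event D ends at 13:40 − 105 min = 11:55.
Event A ends at 11:55 − 185 min = 08:50.

08:50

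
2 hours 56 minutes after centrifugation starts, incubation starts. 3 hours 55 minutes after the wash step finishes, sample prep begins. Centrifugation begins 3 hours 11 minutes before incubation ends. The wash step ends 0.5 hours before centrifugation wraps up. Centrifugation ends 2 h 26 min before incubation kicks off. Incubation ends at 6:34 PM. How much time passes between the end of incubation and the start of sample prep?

Centrifugation starts at 6:34 PM − 191 min = 3:23 PM.
Incubation starts at 3:23 PM + 176 min = 6:19 PM.
Centrifugation ends at 6:19 PM − 146 min = 3:53 PM.
The wash step ends at 3:53 PM − 30 min = 3:23 PM.
Sample prep starts at 3:23 PM + 235 min = 7:18 PM.
From 6:34 PM to 7:18 PM is 44 minutes.

44 minutes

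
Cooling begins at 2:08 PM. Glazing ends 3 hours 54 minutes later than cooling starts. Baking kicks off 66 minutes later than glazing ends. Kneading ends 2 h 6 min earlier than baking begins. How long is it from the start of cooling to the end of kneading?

2 hours 54 minutes

Glazing ends at 2:08 PM + 234 min = 6:02 PM.
Baking starts at 6:02 PM + 66 min = 7:08 PM.
Kneading ends at 7:08 PM − 126 min = 5:02 PM.
From 2:08 PM to 5:02 PM is 2 hours 54 minutes.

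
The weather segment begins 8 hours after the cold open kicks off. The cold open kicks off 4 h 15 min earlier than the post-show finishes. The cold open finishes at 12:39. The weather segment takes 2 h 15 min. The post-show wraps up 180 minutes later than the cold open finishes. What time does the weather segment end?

The post-show ends at 12:39 + 180 min = 15:39.
The cold open starts at 15:39 − 255 min = 11:24.
The weather segment starts at 11:24 + 480 min = 19:24.
The weather segment ends at 19:24 + 135 min = 21:39.

21:39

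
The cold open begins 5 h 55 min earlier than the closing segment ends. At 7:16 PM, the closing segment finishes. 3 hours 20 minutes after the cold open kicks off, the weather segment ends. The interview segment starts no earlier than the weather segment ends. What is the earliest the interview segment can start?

4:41 PM

The cold open starts at 7:16 PM − 355 min = 1:21 PM.
The weather segment ends at 1:21 PM + 200 min = 4:41 PM.
The interview segment is bounded by the weather segment, so the earliest it can start is 4:41 PM.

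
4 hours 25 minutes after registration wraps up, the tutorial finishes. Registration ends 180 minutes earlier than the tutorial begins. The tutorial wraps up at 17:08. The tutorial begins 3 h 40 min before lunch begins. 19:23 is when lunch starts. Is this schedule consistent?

Yes

The tutorial starts at 19:23 − 220 min = 15:43.
Registration ends at 15:43 − 180 min = 12:43.
The tutorial ends at 12:43 + 265 min = 17:08.
That matches the stated 17:08, so the schedule is consistent.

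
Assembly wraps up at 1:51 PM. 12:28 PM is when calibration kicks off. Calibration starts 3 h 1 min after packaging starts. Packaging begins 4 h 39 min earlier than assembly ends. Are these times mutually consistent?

No

Packaging starts at 1:51 PM − 279 min = 9:12 AM.
Calibration starts at 9:12 AM + 181 min = 12:13 PM.
But calibration is also said to start at 12:28 PM — a 15-minute conflict.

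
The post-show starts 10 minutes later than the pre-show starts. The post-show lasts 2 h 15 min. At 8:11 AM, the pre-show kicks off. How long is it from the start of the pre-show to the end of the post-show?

2 hours 25 minutes

The post-show starts at 8:11 AM + 10 min = 8:21 AM.
The post-show ends at 8:21 AM + 135 min = 10:36 AM.
From 8:11 AM to 10:36 AM is 2 hours 25 minutes.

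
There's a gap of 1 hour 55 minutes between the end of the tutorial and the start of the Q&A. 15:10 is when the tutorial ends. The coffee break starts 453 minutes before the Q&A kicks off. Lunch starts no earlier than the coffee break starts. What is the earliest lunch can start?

09:32

The Q&A starts at 15:10 + 115 min = 17:05.
The coffee break starts at 17:05 − 453 min = 09:32.
Lunch is bounded by the coffee break, so the earliest it can start is 09:32.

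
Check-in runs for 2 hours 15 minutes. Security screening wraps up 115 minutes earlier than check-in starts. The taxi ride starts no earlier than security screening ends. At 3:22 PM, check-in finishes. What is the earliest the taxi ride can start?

11:12 AM

Check-in starts at 3:22 PM − 135 min = 1:07 PM.
Security screening ends at 1:07 PM − 115 min = 11:12 AM.
The taxi ride is bounded by security screening, so the earliest it can start is 11:12 AM.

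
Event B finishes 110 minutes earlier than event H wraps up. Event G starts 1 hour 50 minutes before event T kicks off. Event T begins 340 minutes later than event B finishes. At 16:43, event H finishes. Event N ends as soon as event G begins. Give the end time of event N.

Event B ends at 16:43 − 110 min = 14:53.
Event T starts at 14:53 + 340 min = 20:33.
Event G starts at 20:33 − 110 min = 18:43.
So event N ends at 18:43.

18:43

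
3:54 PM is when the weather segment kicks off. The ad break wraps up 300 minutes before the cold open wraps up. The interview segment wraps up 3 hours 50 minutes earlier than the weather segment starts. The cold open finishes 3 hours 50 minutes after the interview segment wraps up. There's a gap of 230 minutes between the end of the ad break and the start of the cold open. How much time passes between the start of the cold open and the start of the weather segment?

1 hour 10 minutes

The interview segment ends at 3:54 PM − 230 min = 12:04 PM.
The cold open ends at 12:04 PM + 230 min = 3:54 PM.
The ad break ends at 3:54 PM − 300 min = 10:54 AM.
The cold open starts at 10:54 AM + 230 min = 2:44 PM.
From 2:44 PM to 3:54 PM is 1 hour 10 minutes.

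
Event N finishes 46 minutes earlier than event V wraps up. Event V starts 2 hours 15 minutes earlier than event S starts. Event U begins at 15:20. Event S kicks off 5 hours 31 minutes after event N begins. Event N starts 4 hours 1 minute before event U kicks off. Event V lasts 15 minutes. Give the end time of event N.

14:04

Event N starts at 15:20 − 241 min = 11:19.
Event S starts at 11:19 + 331 min = 16:50.
Event V starts at 16:50 − 135 min = 14:35.
Event V ends at 14:35 + 15 min = 14:50.
Event N ends at 14:50 − 46 min = 14:04.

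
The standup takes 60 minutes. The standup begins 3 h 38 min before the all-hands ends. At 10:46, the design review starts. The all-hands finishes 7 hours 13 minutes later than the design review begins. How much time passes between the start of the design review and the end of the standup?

275 minutes

The all-hands ends at 10:46 + 433 min = 17:59.
The standup starts at 17:59 − 218 min = 14:21.
The standup ends at 14:21 + 60 min = 15:21.
From 10:46 to 15:21 is 275 minutes.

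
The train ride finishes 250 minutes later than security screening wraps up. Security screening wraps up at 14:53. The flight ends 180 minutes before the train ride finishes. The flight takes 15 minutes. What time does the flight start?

The train ride ends at 14:53 + 250 min = 19:03.
The flight ends at 19:03 − 180 min = 16:03.
The flight starts at 16:03 − 15 min = 15:48.

15:48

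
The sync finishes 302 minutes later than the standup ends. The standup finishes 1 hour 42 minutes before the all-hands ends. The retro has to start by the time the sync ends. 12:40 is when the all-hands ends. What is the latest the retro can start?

16:00

The standup ends at 12:40 − 102 min = 10:58.
The sync ends at 10:58 + 302 min = 16:00.
The retro is bounded by the sync, so the latest it can start is 16:00.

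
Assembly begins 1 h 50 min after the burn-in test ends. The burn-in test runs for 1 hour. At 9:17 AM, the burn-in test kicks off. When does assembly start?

The burn-in test ends at 9:17 AM + 60 min = 10:17 AM.
Assembly starts at 10:17 AM + 110 min = 12:07 PM.

12:07 PM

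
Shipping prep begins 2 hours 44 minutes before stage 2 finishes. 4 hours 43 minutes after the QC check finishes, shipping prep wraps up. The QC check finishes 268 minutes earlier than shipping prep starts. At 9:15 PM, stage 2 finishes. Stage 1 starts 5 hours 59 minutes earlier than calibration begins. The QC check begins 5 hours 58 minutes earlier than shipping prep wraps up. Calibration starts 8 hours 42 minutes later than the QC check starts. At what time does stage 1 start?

Shipping prep starts at 9:15 PM − 164 min = 6:31 PM.
The QC check ends at 6:31 PM − 268 min = 2:03 PM.
Shipping prep ends at 2:03 PM + 283 min = 6:46 PM.
The QC check starts at 6:46 PM − 358 min = 12:48 PM.
Calibration starts at 12:48 PM + 522 min = 9:30 PM.
Stage 1 starts at 9:30 PM − 359 min = 3:31 PM.

3:31 PM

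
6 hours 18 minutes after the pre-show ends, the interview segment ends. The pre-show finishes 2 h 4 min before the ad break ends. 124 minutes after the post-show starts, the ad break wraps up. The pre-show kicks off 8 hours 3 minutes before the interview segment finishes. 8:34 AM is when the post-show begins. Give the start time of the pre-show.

The ad break ends at 8:34 AM + 124 min = 10:38 AM.
The pre-show ends at 10:38 AM − 124 min = 8:34 AM.
The interview segment ends at 8:34 AM + 378 min = 2:52 PM.
The pre-show starts at 2:52 PM − 483 min = 6:49 AM.

6:49 AM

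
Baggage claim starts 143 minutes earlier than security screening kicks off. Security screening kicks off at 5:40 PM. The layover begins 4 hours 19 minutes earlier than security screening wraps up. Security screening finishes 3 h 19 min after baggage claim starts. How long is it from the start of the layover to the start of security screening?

Baggage claim starts at 5:40 PM − 143 min = 3:17 PM.
Security screening ends at 3:17 PM + 199 min = 6:36 PM.
The layover starts at 6:36 PM − 259 min = 2:17 PM.
From 2:17 PM to 5:40 PM is 3 hours 23 minutes.

3 hours 23 minutes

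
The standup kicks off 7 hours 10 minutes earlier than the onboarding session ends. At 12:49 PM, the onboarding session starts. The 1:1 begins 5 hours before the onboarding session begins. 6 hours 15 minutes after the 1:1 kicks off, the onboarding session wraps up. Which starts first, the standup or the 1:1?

the standup

The 1:1 starts at 12:49 PM − 300 min = 7:49 AM.
The onboarding session ends at 7:49 AM + 375 min = 2:04 PM.
The standup starts at 2:04 PM − 430 min = 6:54 AM.
The standup starts at 6:54 AM and the 1:1 starts at 7:49 AM, so the standup is first.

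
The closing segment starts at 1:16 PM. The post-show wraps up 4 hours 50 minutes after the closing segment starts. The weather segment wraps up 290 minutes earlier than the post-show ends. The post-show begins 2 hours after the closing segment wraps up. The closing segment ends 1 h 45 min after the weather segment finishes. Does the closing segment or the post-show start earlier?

the closing segment

The post-show ends at 1:16 PM + 290 min = 6:06 PM.
The weather segment ends at 6:06 PM − 290 min = 1:16 PM.
The closing segment ends at 1:16 PM + 105 min = 3:01 PM.
The post-show starts at 3:01 PM + 120 min = 5:01 PM.
The closing segment starts at 1:16 PM and the post-show starts at 5:01 PM, so the closing segment is first.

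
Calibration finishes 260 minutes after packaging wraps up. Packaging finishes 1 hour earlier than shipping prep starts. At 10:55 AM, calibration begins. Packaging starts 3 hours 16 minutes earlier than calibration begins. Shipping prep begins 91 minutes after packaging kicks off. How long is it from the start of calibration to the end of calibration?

95 minutes

Packaging starts at 10:55 AM − 196 min = 7:39 AM.
Shipping prep starts at 7:39 AM + 91 min = 9:10 AM.
Packaging ends at 9:10 AM − 60 min = 8:10 AM.
Calibration ends at 8:10 AM + 260 min = 12:30 PM.
From 10:55 AM to 12:30 PM is 95 minutes.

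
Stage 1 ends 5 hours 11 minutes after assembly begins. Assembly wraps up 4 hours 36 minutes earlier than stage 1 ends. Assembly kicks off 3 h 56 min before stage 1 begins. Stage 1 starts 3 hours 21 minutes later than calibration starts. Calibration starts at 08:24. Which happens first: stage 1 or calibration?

Stage 1 starts at 08:24 + 201 min = 11:45.
Stage 1 starts at 11:45 and calibration starts at 08:24, so calibration is first.

calibration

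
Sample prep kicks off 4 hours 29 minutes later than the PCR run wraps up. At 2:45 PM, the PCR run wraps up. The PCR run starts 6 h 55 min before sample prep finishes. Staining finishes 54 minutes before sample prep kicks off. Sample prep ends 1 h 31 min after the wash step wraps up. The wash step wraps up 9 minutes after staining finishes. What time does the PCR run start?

1:05 PM

Sample prep starts at 2:45 PM + 269 min = 7:14 PM.
Staining ends at 7:14 PM − 54 min = 6:20 PM.
The wash step ends at 6:20 PM + 9 min = 6:29 PM.
Sample prep ends at 6:29 PM + 91 min = 8:00 PM.
The PCR run starts at 8:00 PM − 415 min = 1:05 PM.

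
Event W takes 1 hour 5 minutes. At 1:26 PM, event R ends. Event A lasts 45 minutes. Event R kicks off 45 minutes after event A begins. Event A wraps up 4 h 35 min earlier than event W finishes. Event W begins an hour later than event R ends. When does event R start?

10:56 AM

Event W starts at 1:26 PM + 60 min = 2:26 PM.
Event W ends at 2:26 PM + 65 min = 3:31 PM.
Event A ends at 3:31 PM − 275 min = 10:56 AM.
Event A starts at 10:56 AM − 45 min = 10:11 AM.
Event R starts at 10:11 AM + 45 min = 10:56 AM.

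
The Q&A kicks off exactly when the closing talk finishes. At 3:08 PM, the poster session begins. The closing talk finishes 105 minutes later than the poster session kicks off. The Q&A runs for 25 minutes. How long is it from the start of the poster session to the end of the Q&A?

The closing talk ends at 3:08 PM + 105 min = 4:53 PM.
So the Q&A starts at 4:53 PM.
The Q&A ends at 4:53 PM + 25 min = 5:18 PM.
From 3:08 PM to 5:18 PM is 2 h 10 min.

2 h 10 min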